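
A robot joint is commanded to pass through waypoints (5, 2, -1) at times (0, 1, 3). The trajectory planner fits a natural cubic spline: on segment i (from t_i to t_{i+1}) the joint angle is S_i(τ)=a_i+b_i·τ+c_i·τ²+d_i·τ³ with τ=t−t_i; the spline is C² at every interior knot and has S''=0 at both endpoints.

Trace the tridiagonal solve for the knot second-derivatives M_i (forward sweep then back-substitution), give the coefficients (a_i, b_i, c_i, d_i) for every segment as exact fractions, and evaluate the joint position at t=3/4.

  seg 0: a=5 b=-13/4 c=0 d=1/4
  seg 1: a=2 b=-5/2 c=3/4 d=-1/8
S(3/4) = 683/256

Δ: Δ0=-3, Δ1=-3/2
row 1: diag=6, rhs=9; c'=1/3, d'=3/2
back: M1=3/2
M: M0=0, M1=3/2, M2=0
seg 0: a=5, c=M0/2=0, d=(M1−M0)/(6·1)=1/4, b=Δ0−h0·(2M0+M1)/6=-13/4
seg 1: a=2, c=M1/2=3/4, d=(M2−M1)/(6·2)=-1/8, b=Δ1−h1·(2M1+M2)/6=-5/2
t_q=3/4 → seg 0, τ=3/4; S=5+-13/4·τ+0·τ²+1/4·τ³=683/256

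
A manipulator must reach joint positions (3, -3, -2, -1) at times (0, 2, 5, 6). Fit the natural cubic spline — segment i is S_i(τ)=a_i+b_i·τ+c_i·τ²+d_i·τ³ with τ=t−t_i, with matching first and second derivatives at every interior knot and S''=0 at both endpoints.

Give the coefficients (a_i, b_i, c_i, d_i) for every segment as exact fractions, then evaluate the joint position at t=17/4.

Δ: Δ0=-3, Δ1=1/3, Δ2=1
row 1: diag=10, rhs=20; c'=3/10, d'=2
row 2: denom=8−3·3/10=71/10; d'=(4−3·2)/(71/10)=-20/71
back: M2=-20/71
back: M1=2−3/10·-20/71=148/71
M: M0=0, M1=148/71, M2=-20/71, M3=0
seg 0: a=3, c=M0/2=0, d=(M1−M0)/(6·2)=37/213, b=Δ0−h0·(2M0+M1)/6=-787/213
seg 1: a=-3, c=M1/2=74/71, d=(M2−M1)/(6·3)=-28/213, b=Δ1−h1·(2M1+M2)/6=-343/213
seg 2: a=-2, c=M2/2=-10/71, d=(M3−M2)/(6·1)=10/213, b=Δ2−h2·(2M2+M3)/6=233/213
t_q=17/4 → seg 1, τ=9/4; S=-3+-343/213·τ+74/71·τ²+-28/213·τ³=-3231/1136

  seg 0: a=3 b=-787/213 c=0 d=37/213
  seg 1: a=-3 b=-343/213 c=74/71 d=-28/213
  seg 2: a=-2 b=233/213 c=-10/71 d=10/213
S(17/4) = -3231/1136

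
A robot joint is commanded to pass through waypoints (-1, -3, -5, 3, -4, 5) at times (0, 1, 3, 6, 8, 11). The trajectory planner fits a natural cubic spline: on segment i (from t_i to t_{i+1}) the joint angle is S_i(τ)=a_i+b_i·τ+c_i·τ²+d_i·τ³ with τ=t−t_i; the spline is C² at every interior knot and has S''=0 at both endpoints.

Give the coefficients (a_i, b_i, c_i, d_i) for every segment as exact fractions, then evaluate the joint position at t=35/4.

  seg 0: a=-1 b=-1565/806 c=0 d=-47/806
  seg 1: a=-3 b=-853/403 c=-141/806 d=591/1612
  seg 2: a=-5 b=638/403 c=816/403 d=-6034/10881
  seg 3: a=3 b=-500/403 c=-3586/1209 d=8881/9672
  seg 4: a=-4 b=-5045/2418 c=12299/4836 d=-12299/43524
S(35/4) = -438823/103168

Δ: Δ0=-2, Δ1=-1, Δ2=8/3, Δ3=-7/2, Δ4=3
row 1: diag=6, rhs=6; c'=1/3, d'=1
row 2: denom=10−2·1/3=28/3; d'=(22−2·1)/(28/3)=15/7
row 3: denom=10−3·9/28=253/28; d'=(-37−3·15/7)/(253/28)=-1216/253
row 4: denom=10−2·56/253=2418/253; d'=(39−2·-1216/253)/(2418/253)=12299/2418
back: M4=12299/2418
back: M3=-1216/253−56/253·12299/2418=-7172/1209
back: M2=15/7−9/28·-7172/1209=1632/403
back: M1=1−1/3·1632/403=-141/403
M: M0=0, M1=-141/403, M2=1632/403, M3=-7172/1209, M4=12299/2418, M5=0
seg 0: a=-1, c=M0/2=0, d=(M1−M0)/(6·1)=-47/806, b=Δ0−h0·(2M0+M1)/6=-1565/806
seg 1: a=-3, c=M1/2=-141/806, d=(M2−M1)/(6·2)=591/1612, b=Δ1−h1·(2M1+M2)/6=-853/403
seg 2: a=-5, c=M2/2=816/403, d=(M3−M2)/(6·3)=-6034/10881, b=Δ2−h2·(2M2+M3)/6=638/403
seg 3: a=3, c=M3/2=-3586/1209, d=(M4−M3)/(6·2)=8881/9672, b=Δ3−h3·(2M3+M4)/6=-500/403
seg 4: a=-4, c=M4/2=12299/4836, d=(M5−M4)/(6·3)=-12299/43524, b=Δ4−h4·(2M4+M5)/6=-5045/2418
t_q=35/4 → seg 4, τ=3/4; S=-4+-5045/2418·τ+12299/4836·τ²+-12299/43524·τ³=-438823/103168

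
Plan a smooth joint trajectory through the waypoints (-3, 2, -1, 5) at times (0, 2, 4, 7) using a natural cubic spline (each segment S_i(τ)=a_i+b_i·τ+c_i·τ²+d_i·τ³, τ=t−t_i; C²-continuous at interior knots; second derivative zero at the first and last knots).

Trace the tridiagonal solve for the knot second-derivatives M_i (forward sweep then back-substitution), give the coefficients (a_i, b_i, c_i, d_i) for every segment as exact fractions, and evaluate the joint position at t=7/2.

  seg 0: a=-3 b=71/19 c=0 d=-47/152
  seg 1: a=2 b=1/38 c=-141/76 d=83/152
  seg 2: a=-1 b=-16/19 c=27/19 d=-3/19
S(7/2) = -355/1216

Δ: Δ0=5/2, Δ1=-3/2, Δ2=2
row 1: diag=8, rhs=-24; c'=1/4, d'=-3
row 2: denom=10−2·1/4=19/2; d'=(21−2·-3)/(19/2)=54/19
back: M2=54/19
back: M1=-3−1/4·54/19=-141/38
M: M0=0, M1=-141/38, M2=54/19, M3=0
seg 0: a=-3, c=M0/2=0, d=(M1−M0)/(6·2)=-47/152, b=Δ0−h0·(2M0+M1)/6=71/19
seg 1: a=2, c=M1/2=-141/76, d=(M2−M1)/(6·2)=83/152, b=Δ1−h1·(2M1+M2)/6=1/38
seg 2: a=-1, c=M2/2=27/19, d=(M3−M2)/(6·3)=-3/19, b=Δ2−h2·(2M2+M3)/6=-16/19
t_q=7/2 → seg 1, τ=3/2; S=2+1/38·τ+-141/76·τ²+83/152·τ³=-355/1216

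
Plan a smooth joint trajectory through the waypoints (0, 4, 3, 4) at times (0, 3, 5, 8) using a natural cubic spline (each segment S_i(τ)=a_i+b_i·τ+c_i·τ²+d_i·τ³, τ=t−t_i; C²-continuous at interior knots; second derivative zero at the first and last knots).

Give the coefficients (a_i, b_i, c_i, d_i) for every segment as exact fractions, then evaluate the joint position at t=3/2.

Δ: Δ0=4/3, Δ1=-1/2, Δ2=1/3
row 1: diag=10, rhs=-11; c'=1/5, d'=-11/10
row 2: denom=10−2·1/5=48/5; d'=(5−2·-11/10)/(48/5)=3/4
back: M2=3/4
back: M1=-11/10−1/5·3/4=-5/4
M: M0=0, M1=-5/4, M2=3/4, M3=0
seg 0: a=0, c=M0/2=0, d=(M1−M0)/(6·3)=-5/72, b=Δ0−h0·(2M0+M1)/6=47/24
seg 1: a=4, c=M1/2=-5/8, d=(M2−M1)/(6·2)=1/6, b=Δ1−h1·(2M1+M2)/6=1/12
seg 2: a=3, c=M2/2=3/8, d=(M3−M2)/(6·3)=-1/24, b=Δ2−h2·(2M2+M3)/6=-5/12
t_q=3/2 → seg 0, τ=3/2; S=0+47/24·τ+0·τ²+-5/72·τ³=173/64

  seg 0: a=0 b=47/24 c=0 d=-5/72
  seg 1: a=4 b=1/12 c=-5/8 d=1/6
  seg 2: a=3 b=-5/12 c=3/8 d=-1/24
S(3/2) = 173/64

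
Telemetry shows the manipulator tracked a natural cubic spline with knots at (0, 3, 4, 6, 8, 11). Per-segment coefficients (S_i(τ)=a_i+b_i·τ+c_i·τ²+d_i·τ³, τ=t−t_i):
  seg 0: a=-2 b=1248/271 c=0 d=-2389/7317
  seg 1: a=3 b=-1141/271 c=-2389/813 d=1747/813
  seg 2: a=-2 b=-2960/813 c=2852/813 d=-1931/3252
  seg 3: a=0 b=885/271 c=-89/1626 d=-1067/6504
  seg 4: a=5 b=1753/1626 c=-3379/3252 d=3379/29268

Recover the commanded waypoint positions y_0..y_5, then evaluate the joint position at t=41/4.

y_0 = S_0(0) = a_0 = -2
y_1 = S_1(0) = a_1 = 3
y_2 = S_2(0) = a_2 = -2
y_3 = S_3(0) = a_3 = 0
y_4 = S_4(0) = a_4 = 5
y_5 = S_4(3) = 2
t_q=41/4 is in segment 4 (τ=9/4); S_4(τ)=241469/69376

y_0=-2 y_1=3 y_2=-2 y_3=0 y_4=5 y_5=2
S(41/4) = 241469/69376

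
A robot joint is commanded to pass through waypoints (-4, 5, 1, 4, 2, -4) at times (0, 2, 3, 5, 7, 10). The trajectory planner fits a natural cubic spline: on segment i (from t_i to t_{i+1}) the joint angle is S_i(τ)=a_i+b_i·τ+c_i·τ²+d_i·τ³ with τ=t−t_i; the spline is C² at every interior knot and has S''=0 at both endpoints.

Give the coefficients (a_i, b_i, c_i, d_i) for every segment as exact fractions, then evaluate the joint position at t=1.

Δ: Δ0=9/2, Δ1=-4, Δ2=3/2, Δ3=-1, Δ4=-2
row 1: diag=6, rhs=-51; c'=1/6, d'=-17/2
row 2: denom=6−1·1/6=35/6; d'=(33−1·-17/2)/(35/6)=249/35
row 3: denom=8−2·12/35=256/35; d'=(-15−2·249/35)/(256/35)=-1023/256
row 4: denom=10−2·35/128=605/64; d'=(-6−2·-1023/256)/(605/64)=51/242
back: M4=51/242
back: M3=-1023/256−35/128·51/242=-981/242
back: M2=249/35−12/35·-981/242=1029/121
back: M1=-17/2−1/6·1029/121=-1200/121
M: M0=0, M1=-1200/121, M2=1029/121, M3=-981/242, M4=51/242, M5=0
seg 0: a=-4, c=M0/2=0, d=(M1−M0)/(6·2)=-100/121, b=Δ0−h0·(2M0+M1)/6=1889/242
seg 1: a=5, c=M1/2=-600/121, d=(M2−M1)/(6·1)=743/242, b=Δ1−h1·(2M1+M2)/6=-511/242
seg 2: a=1, c=M2/2=1029/242, d=(M3−M2)/(6·2)=-1013/968, b=Δ2−h2·(2M2+M3)/6=-31/11
seg 3: a=4, c=M3/2=-981/484, d=(M4−M3)/(6·2)=43/121, b=Δ3−h3·(2M3+M4)/6=395/242
seg 4: a=2, c=M4/2=51/484, d=(M5−M4)/(6·3)=-17/1452, b=Δ4−h4·(2M4+M5)/6=-535/242
t_q=1 → seg 0, τ=1; S=-4+1889/242·τ+0·τ²+-100/121·τ³=721/242

  seg 0: a=-4 b=1889/242 c=0 d=-100/121
  seg 1: a=5 b=-511/242 c=-600/121 d=743/242
  seg 2: a=1 b=-31/11 c=1029/242 d=-1013/968
  seg 3: a=4 b=395/242 c=-981/484 d=43/121
  seg 4: a=2 b=-535/242 c=51/484 d=-17/1452
S(1) = 721/242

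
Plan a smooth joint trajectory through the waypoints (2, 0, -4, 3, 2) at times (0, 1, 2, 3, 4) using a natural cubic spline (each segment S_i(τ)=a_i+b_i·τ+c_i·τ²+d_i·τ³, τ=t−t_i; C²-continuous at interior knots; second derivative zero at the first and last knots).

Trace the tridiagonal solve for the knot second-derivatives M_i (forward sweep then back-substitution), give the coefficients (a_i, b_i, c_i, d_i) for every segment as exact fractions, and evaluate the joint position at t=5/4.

Δ: Δ0=-2, Δ1=-4, Δ2=7, Δ3=-1
row 1: diag=4, rhs=-12; c'=1/4, d'=-3
row 2: denom=4−1·1/4=15/4; d'=(66−1·-3)/(15/4)=92/5
row 3: denom=4−1·4/15=56/15; d'=(-48−1·92/5)/(56/15)=-249/14
back: M3=-249/14
back: M2=92/5−4/15·-249/14=162/7
back: M1=-3−1/4·162/7=-123/14
M: M0=0, M1=-123/14, M2=162/7, M3=-249/14, M4=0
seg 0: a=2, c=M0/2=0, d=(M1−M0)/(6·1)=-41/28, b=Δ0−h0·(2M0+M1)/6=-15/28
seg 1: a=0, c=M1/2=-123/28, d=(M2−M1)/(6·1)=149/28, b=Δ1−h1·(2M1+M2)/6=-69/14
seg 2: a=-4, c=M2/2=81/7, d=(M3−M2)/(6·1)=-191/28, b=Δ2−h2·(2M2+M3)/6=9/4
seg 3: a=3, c=M3/2=-249/28, d=(M4−M3)/(6·1)=83/28, b=Δ3−h3·(2M3+M4)/6=69/14
t_q=5/4 → seg 1, τ=1/4; S=0+-69/14·τ+-123/28·τ²+149/28·τ³=-2551/1792

  seg 0: a=2 b=-15/28 c=0 d=-41/28
  seg 1: a=0 b=-69/14 c=-123/28 d=149/28
  seg 2: a=-4 b=9/4 c=81/7 d=-191/28
  seg 3: a=3 b=69/14 c=-249/28 d=83/28
S(5/4) = -2551/1792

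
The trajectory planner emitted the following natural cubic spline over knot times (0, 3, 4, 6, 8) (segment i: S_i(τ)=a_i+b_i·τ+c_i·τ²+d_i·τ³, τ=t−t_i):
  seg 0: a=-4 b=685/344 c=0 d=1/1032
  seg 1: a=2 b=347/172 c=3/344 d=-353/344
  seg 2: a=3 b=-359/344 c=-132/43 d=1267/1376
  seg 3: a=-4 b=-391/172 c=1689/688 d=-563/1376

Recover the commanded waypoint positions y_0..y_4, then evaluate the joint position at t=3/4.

y_0 = S_0(0) = a_0 = -4
y_1 = S_1(0) = a_1 = 2
y_2 = S_2(0) = a_2 = 3
y_3 = S_3(0) = a_3 = -4
y_4 = S_3(2) = -2
t_q=3/4 is in segment 0 (τ=3/4); S_0(τ)=-55175/22016

y_0=-4 y_1=2 y_2=3 y_3=-4 y_4=-2
S(3/4) = -55175/22016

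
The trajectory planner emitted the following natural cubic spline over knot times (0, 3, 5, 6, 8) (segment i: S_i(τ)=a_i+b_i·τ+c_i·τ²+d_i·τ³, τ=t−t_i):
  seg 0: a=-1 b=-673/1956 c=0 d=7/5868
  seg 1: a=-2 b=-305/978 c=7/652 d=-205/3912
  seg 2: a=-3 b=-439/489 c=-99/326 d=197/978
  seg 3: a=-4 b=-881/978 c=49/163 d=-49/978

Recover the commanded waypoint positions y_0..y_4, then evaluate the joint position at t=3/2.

y_0 = S_0(0) = a_0 = -1
y_1 = S_1(0) = a_1 = -2
y_2 = S_2(0) = a_2 = -3
y_3 = S_3(0) = a_3 = -4
y_4 = S_3(2) = -5
t_q=3/2 is in segment 0 (τ=3/2); S_0(τ)=-7887/5216

y_0=-1 y_1=-2 y_2=-3 y_3=-4 y_4=-5
S(3/2) = -7887/5216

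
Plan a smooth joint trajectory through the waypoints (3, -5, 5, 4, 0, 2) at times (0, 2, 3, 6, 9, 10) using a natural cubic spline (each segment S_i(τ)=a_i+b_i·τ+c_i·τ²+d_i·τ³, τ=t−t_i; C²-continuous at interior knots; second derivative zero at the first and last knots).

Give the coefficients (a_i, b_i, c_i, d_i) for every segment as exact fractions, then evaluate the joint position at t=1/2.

Δ: Δ0=-4, Δ1=10, Δ2=-1/3, Δ3=-4/3, Δ4=2
row 1: diag=6, rhs=84; c'=1/6, d'=14
row 2: denom=8−1·1/6=47/6; d'=(-62−1·14)/(47/6)=-456/47
row 3: denom=12−3·18/47=510/47; d'=(-6−3·-456/47)/(510/47)=181/85
row 4: denom=8−3·47/170=1219/170; d'=(20−3·181/85)/(1219/170)=2314/1219
back: M4=2314/1219
back: M3=181/85−47/170·2314/1219=1956/1219
back: M2=-456/47−18/47·1956/1219=-12576/1219
back: M1=14−1/6·-12576/1219=19162/1219
M: M0=0, M1=19162/1219, M2=-12576/1219, M3=1956/1219, M4=2314/1219, M5=0
seg 0: a=3, c=M0/2=0, d=(M1−M0)/(6·2)=9581/7314, b=Δ0−h0·(2M0+M1)/6=-33790/3657
seg 1: a=-5, c=M1/2=9581/1219, d=(M2−M1)/(6·1)=-15869/3657, b=Δ1−h1·(2M1+M2)/6=23696/3657
seg 2: a=5, c=M2/2=-6288/1219, d=(M3−M2)/(6·3)=2422/3657, b=Δ2−h2·(2M2+M3)/6=33575/3657
seg 3: a=4, c=M3/2=978/1219, d=(M4−M3)/(6·3)=179/10971, b=Δ3−h3·(2M3+M4)/6=-14215/3657
seg 4: a=0, c=M4/2=1157/1219, d=(M5−M4)/(6·1)=-1157/3657, b=Δ4−h4·(2M4+M5)/6=5000/3657
t_q=1/2 → seg 0, τ=1/2; S=3+-33790/3657·τ+0·τ²+9581/7314·τ³=-28401/19504

  seg 0: a=3 b=-33790/3657 c=0 d=9581/7314
  seg 1: a=-5 b=23696/3657 c=9581/1219 d=-15869/3657
  seg 2: a=5 b=33575/3657 c=-6288/1219 d=2422/3657
  seg 3: a=4 b=-14215/3657 c=978/1219 d=179/10971
  seg 4: a=0 b=5000/3657 c=1157/1219 d=-1157/3657
S(1/2) = -28401/19504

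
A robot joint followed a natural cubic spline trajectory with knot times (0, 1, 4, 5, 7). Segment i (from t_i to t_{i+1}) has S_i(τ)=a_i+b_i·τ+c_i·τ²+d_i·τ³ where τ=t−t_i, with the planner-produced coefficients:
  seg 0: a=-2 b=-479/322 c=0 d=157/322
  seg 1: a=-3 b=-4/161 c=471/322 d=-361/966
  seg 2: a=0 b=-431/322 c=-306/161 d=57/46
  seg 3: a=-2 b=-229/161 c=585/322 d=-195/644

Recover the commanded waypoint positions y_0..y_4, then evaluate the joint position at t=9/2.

y_0 = S_0(0) = a_0 = -2
y_1 = S_1(0) = a_1 = -3
y_2 = S_2(0) = a_2 = 0
y_3 = S_3(0) = a_3 = -2
y_4 = S_3(2) = 0
t_q=9/2 is in segment 2 (τ=1/2); S_2(τ)=-2549/2576

y_0=-2 y_1=-3 y_2=0 y_3=-2 y_4=0
S(9/2) = -2549/2576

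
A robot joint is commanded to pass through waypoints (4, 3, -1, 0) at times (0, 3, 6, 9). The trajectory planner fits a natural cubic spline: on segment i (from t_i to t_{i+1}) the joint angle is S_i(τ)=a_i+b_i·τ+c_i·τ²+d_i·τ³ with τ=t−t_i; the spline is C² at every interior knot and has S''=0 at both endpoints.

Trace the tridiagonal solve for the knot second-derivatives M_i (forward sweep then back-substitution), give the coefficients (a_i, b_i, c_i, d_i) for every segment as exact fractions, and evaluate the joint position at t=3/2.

  seg 0: a=4 b=2/45 c=0 d=-17/405
  seg 1: a=3 b=-49/45 c=-17/45 d=8/81
  seg 2: a=-1 b=-31/45 c=23/45 d=-23/405
S(3/2) = 157/40

Δ: Δ0=-1/3, Δ1=-4/3, Δ2=1/3
row 1: diag=12, rhs=-6; c'=1/4, d'=-1/2
row 2: denom=12−3·1/4=45/4; d'=(10−3·-1/2)/(45/4)=46/45
back: M2=46/45
back: M1=-1/2−1/4·46/45=-34/45
M: M0=0, M1=-34/45, M2=46/45, M3=0
seg 0: a=4, c=M0/2=0, d=(M1−M0)/(6·3)=-17/405, b=Δ0−h0·(2M0+M1)/6=2/45
seg 1: a=3, c=M1/2=-17/45, d=(M2−M1)/(6·3)=8/81, b=Δ1−h1·(2M1+M2)/6=-49/45
seg 2: a=-1, c=M2/2=23/45, d=(M3−M2)/(6·3)=-23/405, b=Δ2−h2·(2M2+M3)/6=-31/45
t_q=3/2 → seg 0, τ=3/2; S=4+2/45·τ+0·τ²+-17/405·τ³=157/40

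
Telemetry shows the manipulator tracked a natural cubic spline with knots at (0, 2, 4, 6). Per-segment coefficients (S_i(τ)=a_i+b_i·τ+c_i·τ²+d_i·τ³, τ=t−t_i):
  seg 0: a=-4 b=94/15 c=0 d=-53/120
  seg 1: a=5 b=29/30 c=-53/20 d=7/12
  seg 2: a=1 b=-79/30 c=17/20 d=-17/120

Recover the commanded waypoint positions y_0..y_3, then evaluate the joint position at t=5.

y_0=-4 y_1=5 y_2=1 y_3=-2
S(5) = -37/40

y_0 = S_0(0) = a_0 = -4
y_1 = S_1(0) = a_1 = 5
y_2 = S_2(0) = a_2 = 1
y_3 = S_2(2) = -2
t_q=5 is in segment 2 (τ=1); S_2(τ)=-37/40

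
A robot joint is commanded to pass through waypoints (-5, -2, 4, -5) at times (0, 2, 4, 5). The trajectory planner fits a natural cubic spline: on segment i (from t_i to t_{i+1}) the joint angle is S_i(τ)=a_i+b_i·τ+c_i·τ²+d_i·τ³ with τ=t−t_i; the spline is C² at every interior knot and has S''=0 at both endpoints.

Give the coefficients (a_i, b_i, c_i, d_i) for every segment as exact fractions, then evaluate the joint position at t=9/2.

Δ: Δ0=3/2, Δ1=3, Δ2=-9
row 1: diag=8, rhs=9; c'=1/4, d'=9/8
row 2: denom=6−2·1/4=11/2; d'=(-72−2·9/8)/(11/2)=-27/2
back: M2=-27/2
back: M1=9/8−1/4·-27/2=9/2
M: M0=0, M1=9/2, M2=-27/2, M3=0
seg 0: a=-5, c=M0/2=0, d=(M1−M0)/(6·2)=3/8, b=Δ0−h0·(2M0+M1)/6=0
seg 1: a=-2, c=M1/2=9/4, d=(M2−M1)/(6·2)=-3/2, b=Δ1−h1·(2M1+M2)/6=9/2
seg 2: a=4, c=M2/2=-27/4, d=(M3−M2)/(6·1)=9/4, b=Δ2−h2·(2M2+M3)/6=-9/2
t_q=9/2 → seg 2, τ=1/2; S=4+-9/2·τ+-27/4·τ²+9/4·τ³=11/32

  seg 0: a=-5 b=0 c=0 d=3/8
  seg 1: a=-2 b=9/2 c=9/4 d=-3/2
  seg 2: a=4 b=-9/2 c=-27/4 d=9/4
S(9/2) = 11/32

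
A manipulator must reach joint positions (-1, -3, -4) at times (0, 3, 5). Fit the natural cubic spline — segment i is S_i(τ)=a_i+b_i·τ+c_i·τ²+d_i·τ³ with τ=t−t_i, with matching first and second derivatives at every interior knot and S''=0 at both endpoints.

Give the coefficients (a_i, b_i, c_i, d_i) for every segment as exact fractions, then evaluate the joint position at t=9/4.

  seg 0: a=-1 b=-43/60 c=0 d=1/180
  seg 1: a=-3 b=-17/30 c=1/20 d=-1/120
S(9/4) = -3263/1280

Δ: Δ0=-2/3, Δ1=-1/2
row 1: diag=10, rhs=1; c'=1/5, d'=1/10
back: M1=1/10
M: M0=0, M1=1/10, M2=0
seg 0: a=-1, c=M0/2=0, d=(M1−M0)/(6·3)=1/180, b=Δ0−h0·(2M0+M1)/6=-43/60
seg 1: a=-3, c=M1/2=1/20, d=(M2−M1)/(6·2)=-1/120, b=Δ1−h1·(2M1+M2)/6=-17/30
t_q=9/4 → seg 0, τ=9/4; S=-1+-43/60·τ+0·τ²+1/180·τ³=-3263/1280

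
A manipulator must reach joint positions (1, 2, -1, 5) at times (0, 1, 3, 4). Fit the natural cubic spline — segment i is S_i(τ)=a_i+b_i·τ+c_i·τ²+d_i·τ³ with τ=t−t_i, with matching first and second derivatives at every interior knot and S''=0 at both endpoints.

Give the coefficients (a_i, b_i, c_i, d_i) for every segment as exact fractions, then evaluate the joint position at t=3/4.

  seg 0: a=1 b=31/16 c=0 d=-15/16
  seg 1: a=2 b=-7/8 c=-45/16 d=5/4
  seg 2: a=-1 b=23/8 c=75/16 d=-25/16
S(3/4) = 2107/1024

Δ: Δ0=1, Δ1=-3/2, Δ2=6
row 1: diag=6, rhs=-15; c'=1/3, d'=-5/2
row 2: denom=6−2·1/3=16/3; d'=(45−2·-5/2)/(16/3)=75/8
back: M2=75/8
back: M1=-5/2−1/3·75/8=-45/8
M: M0=0, M1=-45/8, M2=75/8, M3=0
seg 0: a=1, c=M0/2=0, d=(M1−M0)/(6·1)=-15/16, b=Δ0−h0·(2M0+M1)/6=31/16
seg 1: a=2, c=M1/2=-45/16, d=(M2−M1)/(6·2)=5/4, b=Δ1−h1·(2M1+M2)/6=-7/8
seg 2: a=-1, c=M2/2=75/16, d=(M3−M2)/(6·1)=-25/16, b=Δ2−h2·(2M2+M3)/6=23/8
t_q=3/4 → seg 0, τ=3/4; S=1+31/16·τ+0·τ²+-15/16·τ³=2107/1024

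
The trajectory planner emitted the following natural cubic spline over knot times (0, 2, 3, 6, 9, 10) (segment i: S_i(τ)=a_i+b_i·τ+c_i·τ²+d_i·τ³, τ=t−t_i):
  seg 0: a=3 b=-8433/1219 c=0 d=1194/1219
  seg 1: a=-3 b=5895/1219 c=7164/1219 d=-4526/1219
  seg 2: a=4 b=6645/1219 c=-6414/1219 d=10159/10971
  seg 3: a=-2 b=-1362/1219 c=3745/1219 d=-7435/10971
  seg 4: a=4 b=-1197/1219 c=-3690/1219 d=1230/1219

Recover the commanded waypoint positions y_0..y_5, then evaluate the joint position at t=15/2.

y_0=3 y_1=-3 y_2=4 y_3=-2 y_4=4 y_5=1
S(15/2) = 9257/9752

y_0 = S_0(0) = a_0 = 3
y_1 = S_1(0) = a_1 = -3
y_2 = S_2(0) = a_2 = 4
y_3 = S_3(0) = a_3 = -2
y_4 = S_4(0) = a_4 = 4
y_5 = S_4(1) = 1
t_q=15/2 is in segment 3 (τ=3/2); S_3(τ)=9257/9752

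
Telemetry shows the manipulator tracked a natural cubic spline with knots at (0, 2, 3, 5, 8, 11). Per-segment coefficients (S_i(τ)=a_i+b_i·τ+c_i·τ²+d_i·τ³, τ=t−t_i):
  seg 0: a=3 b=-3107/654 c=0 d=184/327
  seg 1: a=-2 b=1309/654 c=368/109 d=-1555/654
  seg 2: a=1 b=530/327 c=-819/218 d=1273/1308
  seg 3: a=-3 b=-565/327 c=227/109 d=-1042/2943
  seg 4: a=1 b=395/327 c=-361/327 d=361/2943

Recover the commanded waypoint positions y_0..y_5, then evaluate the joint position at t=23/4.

y_0=3 y_1=-2 y_2=1 y_3=-3 y_4=1 y_5=-2
S(23/4) = -11419/3488

y_0 = S_0(0) = a_0 = 3
y_1 = S_1(0) = a_1 = -2
y_2 = S_2(0) = a_2 = 1
y_3 = S_3(0) = a_3 = -3
y_4 = S_4(0) = a_4 = 1
y_5 = S_4(3) = -2
t_q=23/4 is in segment 3 (τ=3/4); S_3(τ)=-11419/3488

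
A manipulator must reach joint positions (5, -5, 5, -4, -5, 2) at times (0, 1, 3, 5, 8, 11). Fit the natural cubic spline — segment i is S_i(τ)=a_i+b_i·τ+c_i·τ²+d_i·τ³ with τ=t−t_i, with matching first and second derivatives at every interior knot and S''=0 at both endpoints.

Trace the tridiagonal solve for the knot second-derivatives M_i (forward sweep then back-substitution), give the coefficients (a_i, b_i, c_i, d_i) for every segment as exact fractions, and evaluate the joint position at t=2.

  seg 0: a=5 b=-20279/1532 c=0 d=4959/1532
  seg 1: a=-5 b=-2701/766 c=14877/1532 d=-4173/1532
  seg 2: a=5 b=2015/766 c=-10161/1532 d=4699/3064
  seg 3: a=-4 b=-2105/383 c=984/383 d=-2924/10341
  seg 4: a=-5 b=875/383 c=28/1149 d=-28/10341
S(2) = -1179/766

Δ: Δ0=-10, Δ1=5, Δ2=-9/2, Δ3=-1/3, Δ4=7/3
row 1: diag=6, rhs=90; c'=1/3, d'=15
row 2: denom=8−2·1/3=22/3; d'=(-57−2·15)/(22/3)=-261/22
row 3: denom=10−2·3/11=104/11; d'=(25−2·-261/22)/(104/11)=67/13
row 4: denom=12−3·33/104=1149/104; d'=(16−3·67/13)/(1149/104)=56/1149
back: M4=56/1149
back: M3=67/13−33/104·56/1149=1968/383
back: M2=-261/22−3/11·1968/383=-10161/766
back: M1=15−1/3·-10161/766=14877/766
M: M0=0, M1=14877/766, M2=-10161/766, M3=1968/383, M4=56/1149, M5=0
seg 0: a=5, c=M0/2=0, d=(M1−M0)/(6·1)=4959/1532, b=Δ0−h0·(2M0+M1)/6=-20279/1532
seg 1: a=-5, c=M1/2=14877/1532, d=(M2−M1)/(6·2)=-4173/1532, b=Δ1−h1·(2M1+M2)/6=-2701/766
seg 2: a=5, c=M2/2=-10161/1532, d=(M3−M2)/(6·2)=4699/3064, b=Δ2−h2·(2M2+M3)/6=2015/766
seg 3: a=-4, c=M3/2=984/383, d=(M4−M3)/(6·3)=-2924/10341, b=Δ3−h3·(2M3+M4)/6=-2105/383
seg 4: a=-5, c=M4/2=28/1149, d=(M5−M4)/(6·3)=-28/10341, b=Δ4−h4·(2M4+M5)/6=875/383
t_q=2 → seg 1, τ=1; S=-5+-2701/766·τ+14877/1532·τ²+-4173/1532·τ³=-1179/766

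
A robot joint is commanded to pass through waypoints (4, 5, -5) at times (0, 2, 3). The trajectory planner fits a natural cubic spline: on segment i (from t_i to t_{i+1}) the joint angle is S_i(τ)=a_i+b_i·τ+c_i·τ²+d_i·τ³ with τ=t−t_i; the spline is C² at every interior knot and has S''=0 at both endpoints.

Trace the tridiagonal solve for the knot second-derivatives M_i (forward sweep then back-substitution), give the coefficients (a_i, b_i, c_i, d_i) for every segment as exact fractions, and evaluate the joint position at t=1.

Δ: Δ0=1/2, Δ1=-10
row 1: diag=6, rhs=-63; c'=1/6, d'=-21/2
back: M1=-21/2
M: M0=0, M1=-21/2, M2=0
seg 0: a=4, c=M0/2=0, d=(M1−M0)/(6·2)=-7/8, b=Δ0−h0·(2M0+M1)/6=4
seg 1: a=5, c=M1/2=-21/4, d=(M2−M1)/(6·1)=7/4, b=Δ1−h1·(2M1+M2)/6=-13/2
t_q=1 → seg 0, τ=1; S=4+4·τ+0·τ²+-7/8·τ³=57/8

  seg 0: a=4 b=4 c=0 d=-7/8
  seg 1: a=5 b=-13/2 c=-21/4 d=7/4
S(1) = 57/8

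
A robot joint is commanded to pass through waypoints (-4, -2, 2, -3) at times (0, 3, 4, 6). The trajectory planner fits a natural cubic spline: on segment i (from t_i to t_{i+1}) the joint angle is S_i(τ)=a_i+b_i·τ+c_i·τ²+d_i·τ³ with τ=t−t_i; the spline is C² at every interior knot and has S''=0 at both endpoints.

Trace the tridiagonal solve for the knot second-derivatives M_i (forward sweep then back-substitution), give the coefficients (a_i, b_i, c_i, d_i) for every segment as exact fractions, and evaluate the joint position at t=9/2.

  seg 0: a=-4 b=-289/282 c=0 d=53/282
  seg 1: a=-2 b=571/141 c=159/94 d=-491/282
  seg 2: a=2 b=623/282 c=-166/47 d=83/141
S(9/2) = 863/376

Δ: Δ0=2/3, Δ1=4, Δ2=-5/2
row 1: diag=8, rhs=20; c'=1/8, d'=5/2
row 2: denom=6−1·1/8=47/8; d'=(-39−1·5/2)/(47/8)=-332/47
back: M2=-332/47
back: M1=5/2−1/8·-332/47=159/47
M: M0=0, M1=159/47, M2=-332/47, M3=0
seg 0: a=-4, c=M0/2=0, d=(M1−M0)/(6·3)=53/282, b=Δ0−h0·(2M0+M1)/6=-289/282
seg 1: a=-2, c=M1/2=159/94, d=(M2−M1)/(6·1)=-491/282, b=Δ1−h1·(2M1+M2)/6=571/141
seg 2: a=2, c=M2/2=-166/47, d=(M3−M2)/(6·2)=83/141, b=Δ2−h2·(2M2+M3)/6=623/282
t_q=9/2 → seg 2, τ=1/2; S=2+623/282·τ+-166/47·τ²+83/141·τ³=863/376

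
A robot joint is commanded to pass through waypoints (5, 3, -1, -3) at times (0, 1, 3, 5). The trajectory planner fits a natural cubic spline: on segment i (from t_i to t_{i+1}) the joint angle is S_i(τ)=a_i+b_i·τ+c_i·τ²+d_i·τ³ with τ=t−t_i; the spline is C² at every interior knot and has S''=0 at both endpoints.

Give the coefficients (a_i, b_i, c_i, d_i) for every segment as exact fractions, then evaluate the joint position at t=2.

Δ: Δ0=-2, Δ1=-2, Δ2=-1
row 1: diag=6, rhs=0; c'=1/3, d'=0
row 2: denom=8−2·1/3=22/3; d'=(6−2·0)/(22/3)=9/11
back: M2=9/11
back: M1=0−1/3·9/11=-3/11
M: M0=0, M1=-3/11, M2=9/11, M3=0
seg 0: a=5, c=M0/2=0, d=(M1−M0)/(6·1)=-1/22, b=Δ0−h0·(2M0+M1)/6=-43/22
seg 1: a=3, c=M1/2=-3/22, d=(M2−M1)/(6·2)=1/11, b=Δ1−h1·(2M1+M2)/6=-23/11
seg 2: a=-1, c=M2/2=9/22, d=(M3−M2)/(6·2)=-3/44, b=Δ2−h2·(2M2+M3)/6=-17/11
t_q=2 → seg 1, τ=1; S=3+-23/11·τ+-3/22·τ²+1/11·τ³=19/22

  seg 0: a=5 b=-43/22 c=0 d=-1/22
  seg 1: a=3 b=-23/11 c=-3/22 d=1/11
  seg 2: a=-1 b=-17/11 c=9/22 d=-3/44
S(2) = 19/22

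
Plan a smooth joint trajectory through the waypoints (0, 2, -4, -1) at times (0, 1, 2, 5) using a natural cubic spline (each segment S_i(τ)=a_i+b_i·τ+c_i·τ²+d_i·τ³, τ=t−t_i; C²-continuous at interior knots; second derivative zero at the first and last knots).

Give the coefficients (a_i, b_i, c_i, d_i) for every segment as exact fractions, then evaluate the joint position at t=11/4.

  seg 0: a=0 b=133/31 c=0 d=-71/31
  seg 1: a=2 b=-80/31 c=-213/31 d=107/31
  seg 2: a=-4 b=-185/31 c=108/31 d=-12/31
S(11/4) = -3313/496

Δ: Δ0=2, Δ1=-6, Δ2=1
row 1: diag=4, rhs=-48; c'=1/4, d'=-12
row 2: denom=8−1·1/4=31/4; d'=(42−1·-12)/(31/4)=216/31
back: M2=216/31
back: M1=-12−1/4·216/31=-426/31
M: M0=0, M1=-426/31, M2=216/31, M3=0
seg 0: a=0, c=M0/2=0, d=(M1−M0)/(6·1)=-71/31, b=Δ0−h0·(2M0+M1)/6=133/31
seg 1: a=2, c=M1/2=-213/31, d=(M2−M1)/(6·1)=107/31, b=Δ1−h1·(2M1+M2)/6=-80/31
seg 2: a=-4, c=M2/2=108/31, d=(M3−M2)/(6·3)=-12/31, b=Δ2−h2·(2M2+M3)/6=-185/31
t_q=11/4 → seg 2, τ=3/4; S=-4+-185/31·τ+108/31·τ²+-12/31·τ³=-3313/496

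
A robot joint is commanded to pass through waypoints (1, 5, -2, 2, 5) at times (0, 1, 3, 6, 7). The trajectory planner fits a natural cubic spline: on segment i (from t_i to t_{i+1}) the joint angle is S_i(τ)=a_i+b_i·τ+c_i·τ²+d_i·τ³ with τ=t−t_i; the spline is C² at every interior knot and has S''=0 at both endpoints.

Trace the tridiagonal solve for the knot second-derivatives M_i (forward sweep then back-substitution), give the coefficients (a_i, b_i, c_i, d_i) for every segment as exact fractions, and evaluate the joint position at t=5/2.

Δ: Δ0=4, Δ1=-7/2, Δ2=4/3, Δ3=3
row 1: diag=6, rhs=-45; c'=1/3, d'=-15/2
row 2: denom=10−2·1/3=28/3; d'=(29−2·-15/2)/(28/3)=33/7
row 3: denom=8−3·9/28=197/28; d'=(10−3·33/7)/(197/28)=-116/197
back: M3=-116/197
back: M2=33/7−9/28·-116/197=966/197
back: M1=-15/2−1/3·966/197=-3599/394
M: M0=0, M1=-3599/394, M2=966/197, M3=-116/197, M4=0
seg 0: a=1, c=M0/2=0, d=(M1−M0)/(6·1)=-3599/2364, b=Δ0−h0·(2M0+M1)/6=13055/2364
seg 1: a=5, c=M1/2=-3599/788, d=(M2−M1)/(6·2)=5531/4728, b=Δ1−h1·(2M1+M2)/6=1129/1182
seg 2: a=-2, c=M2/2=483/197, d=(M3−M2)/(6·3)=-541/1773, b=Δ2−h2·(2M2+M3)/6=-1936/591
seg 3: a=2, c=M3/2=-58/197, d=(M4−M3)/(6·1)=58/591, b=Δ3−h3·(2M3+M4)/6=1889/591
t_q=5/2 → seg 1, τ=3/2; S=5+1129/1182·τ+-3599/788·τ²+5531/4728·τ³=1319/12608

  seg 0: a=1 b=13055/2364 c=0 d=-3599/2364
  seg 1: a=5 b=1129/1182 c=-3599/788 d=5531/4728
  seg 2: a=-2 b=-1936/591 c=483/197 d=-541/1773
  seg 3: a=2 b=1889/591 c=-58/197 d=58/591
S(5/2) = 1319/12608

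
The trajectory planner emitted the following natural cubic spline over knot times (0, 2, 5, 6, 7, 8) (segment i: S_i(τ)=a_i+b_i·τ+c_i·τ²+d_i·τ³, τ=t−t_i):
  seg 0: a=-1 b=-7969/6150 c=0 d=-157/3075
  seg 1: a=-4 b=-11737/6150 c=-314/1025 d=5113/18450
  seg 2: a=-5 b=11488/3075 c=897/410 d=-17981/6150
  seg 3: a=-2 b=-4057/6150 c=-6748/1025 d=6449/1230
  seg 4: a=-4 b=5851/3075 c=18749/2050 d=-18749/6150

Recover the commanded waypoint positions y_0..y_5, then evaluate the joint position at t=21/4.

y_0=-1 y_1=-4 y_2=-5 y_3=-2 y_4=-4 y_5=4
S(21/4) = -104303/26240

y_0 = S_0(0) = a_0 = -1
y_1 = S_1(0) = a_1 = -4
y_2 = S_2(0) = a_2 = -5
y_3 = S_3(0) = a_3 = -2
y_4 = S_4(0) = a_4 = -4
y_5 = S_4(1) = 4
t_q=21/4 is in segment 2 (τ=1/4); S_2(τ)=-104303/26240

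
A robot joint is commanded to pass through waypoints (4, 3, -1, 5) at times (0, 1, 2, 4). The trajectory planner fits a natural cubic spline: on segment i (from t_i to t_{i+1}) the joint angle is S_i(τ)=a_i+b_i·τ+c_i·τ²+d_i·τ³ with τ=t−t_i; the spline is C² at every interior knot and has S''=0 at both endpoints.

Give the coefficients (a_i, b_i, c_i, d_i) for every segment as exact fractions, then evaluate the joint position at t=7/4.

Δ: Δ0=-1, Δ1=-4, Δ2=3
row 1: diag=4, rhs=-18; c'=1/4, d'=-9/2
row 2: denom=6−1·1/4=23/4; d'=(42−1·-9/2)/(23/4)=186/23
back: M2=186/23
back: M1=-9/2−1/4·186/23=-150/23
M: M0=0, M1=-150/23, M2=186/23, M3=0
seg 0: a=4, c=M0/2=0, d=(M1−M0)/(6·1)=-25/23, b=Δ0−h0·(2M0+M1)/6=2/23
seg 1: a=3, c=M1/2=-75/23, d=(M2−M1)/(6·1)=56/23, b=Δ1−h1·(2M1+M2)/6=-73/23
seg 2: a=-1, c=M2/2=93/23, d=(M3−M2)/(6·2)=-31/46, b=Δ2−h2·(2M2+M3)/6=-55/23
t_q=7/4 → seg 1, τ=3/4; S=3+-73/23·τ+-75/23·τ²+56/23·τ³=-3/16

  seg 0: a=4 b=2/23 c=0 d=-25/23
  seg 1: a=3 b=-73/23 c=-75/23 d=56/23
  seg 2: a=-1 b=-55/23 c=93/23 d=-31/46
S(7/4) = -3/16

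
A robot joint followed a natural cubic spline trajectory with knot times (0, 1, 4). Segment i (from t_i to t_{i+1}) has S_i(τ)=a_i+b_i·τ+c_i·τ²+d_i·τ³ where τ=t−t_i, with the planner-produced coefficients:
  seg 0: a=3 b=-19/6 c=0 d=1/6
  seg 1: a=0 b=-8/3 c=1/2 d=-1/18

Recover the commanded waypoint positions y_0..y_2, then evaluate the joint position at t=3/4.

y_0=3 y_1=0 y_2=-5
S(3/4) = 89/128

y_0 = S_0(0) = a_0 = 3
y_1 = S_1(0) = a_1 = 0
y_2 = S_1(3) = -5
t_q=3/4 is in segment 0 (τ=3/4); S_0(τ)=89/128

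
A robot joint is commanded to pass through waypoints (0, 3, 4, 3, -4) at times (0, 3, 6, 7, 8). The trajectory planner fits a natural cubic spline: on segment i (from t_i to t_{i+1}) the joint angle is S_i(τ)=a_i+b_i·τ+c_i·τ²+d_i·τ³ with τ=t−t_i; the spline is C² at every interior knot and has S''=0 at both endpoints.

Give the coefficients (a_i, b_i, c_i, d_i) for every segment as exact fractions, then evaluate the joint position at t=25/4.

Δ: Δ0=1, Δ1=1/3, Δ2=-1, Δ3=-7
row 1: diag=12, rhs=-4; c'=1/4, d'=-1/3
row 2: denom=8−3·1/4=29/4; d'=(-8−3·-1/3)/(29/4)=-28/29
row 3: denom=4−1·4/29=112/29; d'=(-36−1·-28/29)/(112/29)=-127/14
back: M3=-127/14
back: M2=-28/29−4/29·-127/14=2/7
back: M1=-1/3−1/4·2/7=-17/42
M: M0=0, M1=-17/42, M2=2/7, M3=-127/14, M4=0
seg 0: a=0, c=M0/2=0, d=(M1−M0)/(6·3)=-17/756, b=Δ0−h0·(2M0+M1)/6=101/84
seg 1: a=3, c=M1/2=-17/84, d=(M2−M1)/(6·3)=29/756, b=Δ1−h1·(2M1+M2)/6=25/42
seg 2: a=4, c=M2/2=1/7, d=(M3−M2)/(6·1)=-131/84, b=Δ2−h2·(2M2+M3)/6=5/12
seg 3: a=3, c=M3/2=-127/28, d=(M4−M3)/(6·1)=127/84, b=Δ3−h3·(2M3+M4)/6=-167/42
t_q=25/4 → seg 2, τ=1/4; S=4+5/12·τ+1/7·τ²+-131/84·τ³=7327/1792

  seg 0: a=0 b=101/84 c=0 d=-17/756
  seg 1: a=3 b=25/42 c=-17/84 d=29/756
  seg 2: a=4 b=5/12 c=1/7 d=-131/84
  seg 3: a=3 b=-167/42 c=-127/28 d=127/84
S(25/4) = 7327/1792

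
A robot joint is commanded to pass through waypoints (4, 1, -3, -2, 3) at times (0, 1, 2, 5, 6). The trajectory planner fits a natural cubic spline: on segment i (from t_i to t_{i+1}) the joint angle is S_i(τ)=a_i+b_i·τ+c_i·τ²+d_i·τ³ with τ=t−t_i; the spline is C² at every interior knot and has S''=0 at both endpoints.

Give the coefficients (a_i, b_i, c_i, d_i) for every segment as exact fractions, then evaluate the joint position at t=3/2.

  seg 0: a=4 b=-1681/636 c=0 d=-227/636
  seg 1: a=1 b=-1181/318 c=-227/212 d=499/636
  seg 2: a=-3 b=-2227/636 c=68/53 d=-1/636
  seg 3: a=-2 b=1321/318 c=269/212 d=-269/636
S(3/2) = -1741/1696

Δ: Δ0=-3, Δ1=-4, Δ2=1/3, Δ3=5
row 1: diag=4, rhs=-6; c'=1/4, d'=-3/2
row 2: denom=8−1·1/4=31/4; d'=(26−1·-3/2)/(31/4)=110/31
row 3: denom=8−3·12/31=212/31; d'=(28−3·110/31)/(212/31)=269/106
back: M3=269/106
back: M2=110/31−12/31·269/106=136/53
back: M1=-3/2−1/4·136/53=-227/106
M: M0=0, M1=-227/106, M2=136/53, M3=269/106, M4=0
seg 0: a=4, c=M0/2=0, d=(M1−M0)/(6·1)=-227/636, b=Δ0−h0·(2M0+M1)/6=-1681/636
seg 1: a=1, c=M1/2=-227/212, d=(M2−M1)/(6·1)=499/636, b=Δ1−h1·(2M1+M2)/6=-1181/318
seg 2: a=-3, c=M2/2=68/53, d=(M3−M2)/(6·3)=-1/636, b=Δ2−h2·(2M2+M3)/6=-2227/636
seg 3: a=-2, c=M3/2=269/212, d=(M4−M3)/(6·1)=-269/636, b=Δ3−h3·(2M3+M4)/6=1321/318
t_q=3/2 → seg 1, τ=1/2; S=1+-1181/318·τ+-227/212·τ²+499/636·τ³=-1741/1696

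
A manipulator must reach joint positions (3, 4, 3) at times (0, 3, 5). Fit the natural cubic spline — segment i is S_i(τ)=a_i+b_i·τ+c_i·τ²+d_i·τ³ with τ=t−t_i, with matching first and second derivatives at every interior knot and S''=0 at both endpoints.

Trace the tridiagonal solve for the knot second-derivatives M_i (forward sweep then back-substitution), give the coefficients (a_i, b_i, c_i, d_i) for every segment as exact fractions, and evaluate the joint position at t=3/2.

  seg 0: a=3 b=7/12 c=0 d=-1/36
  seg 1: a=4 b=-1/6 c=-1/4 d=1/24
S(3/2) = 121/32

Δ: Δ0=1/3, Δ1=-1/2
row 1: diag=10, rhs=-5; c'=1/5, d'=-1/2
back: M1=-1/2
M: M0=0, M1=-1/2, M2=0
seg 0: a=3, c=M0/2=0, d=(M1−M0)/(6·3)=-1/36, b=Δ0−h0·(2M0+M1)/6=7/12
seg 1: a=4, c=M1/2=-1/4, d=(M2−M1)/(6·2)=1/24, b=Δ1−h1·(2M1+M2)/6=-1/6
t_q=3/2 → seg 0, τ=3/2; S=3+7/12·τ+0·τ²+-1/36·τ³=121/32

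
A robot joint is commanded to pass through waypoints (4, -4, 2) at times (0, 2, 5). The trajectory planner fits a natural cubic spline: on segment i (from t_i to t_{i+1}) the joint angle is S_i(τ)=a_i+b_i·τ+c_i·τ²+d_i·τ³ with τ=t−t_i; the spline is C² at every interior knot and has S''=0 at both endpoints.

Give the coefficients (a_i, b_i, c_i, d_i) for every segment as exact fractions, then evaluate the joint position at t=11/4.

Δ: Δ0=-4, Δ1=2
row 1: diag=10, rhs=36; c'=3/10, d'=18/5
back: M1=18/5
M: M0=0, M1=18/5, M2=0
seg 0: a=4, c=M0/2=0, d=(M1−M0)/(6·2)=3/10, b=Δ0−h0·(2M0+M1)/6=-26/5
seg 1: a=-4, c=M1/2=9/5, d=(M2−M1)/(6·3)=-1/5, b=Δ1−h1·(2M1+M2)/6=-8/5
t_q=11/4 → seg 1, τ=3/4; S=-4+-8/5·τ+9/5·τ²+-1/5·τ³=-1367/320

  seg 0: a=4 b=-26/5 c=0 d=3/10
  seg 1: a=-4 b=-8/5 c=9/5 d=-1/5
S(11/4) = -1367/320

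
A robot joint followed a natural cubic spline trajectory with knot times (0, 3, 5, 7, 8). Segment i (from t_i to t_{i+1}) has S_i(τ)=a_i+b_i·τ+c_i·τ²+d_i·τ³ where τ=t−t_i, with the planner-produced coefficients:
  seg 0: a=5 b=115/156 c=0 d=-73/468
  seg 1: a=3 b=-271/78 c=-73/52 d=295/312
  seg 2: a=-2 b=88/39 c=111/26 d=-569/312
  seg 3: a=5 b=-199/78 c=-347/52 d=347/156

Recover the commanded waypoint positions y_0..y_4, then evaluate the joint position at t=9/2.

y_0=5 y_1=3 y_2=-2 y_3=5 y_4=-2
S(9/2) = -1813/832

y_0 = S_0(0) = a_0 = 5
y_1 = S_1(0) = a_1 = 3
y_2 = S_2(0) = a_2 = -2
y_3 = S_3(0) = a_3 = 5
y_4 = S_3(1) = -2
t_q=9/2 is in segment 1 (τ=3/2); S_1(τ)=-1813/832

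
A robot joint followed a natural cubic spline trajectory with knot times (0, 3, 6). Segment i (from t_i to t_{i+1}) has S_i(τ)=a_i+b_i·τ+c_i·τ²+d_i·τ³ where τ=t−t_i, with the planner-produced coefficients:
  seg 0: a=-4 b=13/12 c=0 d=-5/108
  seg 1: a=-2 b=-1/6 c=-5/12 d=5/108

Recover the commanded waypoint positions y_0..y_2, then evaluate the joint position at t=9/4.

y_0 = S_0(0) = a_0 = -4
y_1 = S_1(0) = a_1 = -2
y_2 = S_1(3) = -5
t_q=9/4 is in segment 0 (τ=9/4); S_0(τ)=-535/256

y_0=-4 y_1=-2 y_2=-5
S(9/4) = -535/256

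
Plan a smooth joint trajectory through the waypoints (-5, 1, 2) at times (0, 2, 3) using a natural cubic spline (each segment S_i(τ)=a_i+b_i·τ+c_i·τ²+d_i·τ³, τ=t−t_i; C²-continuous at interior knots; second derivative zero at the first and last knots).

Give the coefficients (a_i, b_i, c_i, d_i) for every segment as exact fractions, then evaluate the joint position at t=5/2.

Δ: Δ0=3, Δ1=1
row 1: diag=6, rhs=-12; c'=1/6, d'=-2
back: M1=-2
M: M0=0, M1=-2, M2=0
seg 0: a=-5, c=M0/2=0, d=(M1−M0)/(6·2)=-1/6, b=Δ0−h0·(2M0+M1)/6=11/3
seg 1: a=1, c=M1/2=-1, d=(M2−M1)/(6·1)=1/3, b=Δ1−h1·(2M1+M2)/6=5/3
t_q=5/2 → seg 1, τ=1/2; S=1+5/3·τ+-1·τ²+1/3·τ³=13/8

  seg 0: a=-5 b=11/3 c=0 d=-1/6
  seg 1: a=1 b=5/3 c=-1 d=1/3
S(5/2) = 13/8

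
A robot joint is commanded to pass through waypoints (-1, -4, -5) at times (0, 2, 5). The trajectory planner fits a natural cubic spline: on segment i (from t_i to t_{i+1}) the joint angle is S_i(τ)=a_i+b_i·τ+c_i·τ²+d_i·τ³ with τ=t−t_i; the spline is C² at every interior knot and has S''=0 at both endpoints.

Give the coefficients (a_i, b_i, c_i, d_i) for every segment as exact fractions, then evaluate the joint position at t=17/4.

  seg 0: a=-1 b=-26/15 c=0 d=7/120
  seg 1: a=-4 b=-31/30 c=7/20 d=-7/180
S(17/4) = -1279/256

Δ: Δ0=-3/2, Δ1=-1/3
row 1: diag=10, rhs=7; c'=3/10, d'=7/10
back: M1=7/10
M: M0=0, M1=7/10, M2=0
seg 0: a=-1, c=M0/2=0, d=(M1−M0)/(6·2)=7/120, b=Δ0−h0·(2M0+M1)/6=-26/15
seg 1: a=-4, c=M1/2=7/20, d=(M2−M1)/(6·3)=-7/180, b=Δ1−h1·(2M1+M2)/6=-31/30
t_q=17/4 → seg 1, τ=9/4; S=-4+-31/30·τ+7/20·τ²+-7/180·τ³=-1279/256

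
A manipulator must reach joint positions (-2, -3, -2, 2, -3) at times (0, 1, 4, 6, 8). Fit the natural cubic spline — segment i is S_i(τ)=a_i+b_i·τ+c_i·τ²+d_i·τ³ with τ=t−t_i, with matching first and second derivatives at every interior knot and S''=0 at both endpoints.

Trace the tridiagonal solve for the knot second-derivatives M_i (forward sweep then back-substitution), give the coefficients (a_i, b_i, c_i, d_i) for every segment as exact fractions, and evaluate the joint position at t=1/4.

Δ: Δ0=-1, Δ1=1/3, Δ2=2, Δ3=-5/2
row 1: diag=8, rhs=8; c'=3/8, d'=1
row 2: denom=10−3·3/8=71/8; d'=(10−3·1)/(71/8)=56/71
row 3: denom=8−2·16/71=536/71; d'=(-27−2·56/71)/(536/71)=-2029/536
back: M3=-2029/536
back: M2=56/71−16/71·-2029/536=110/67
back: M1=1−3/8·110/67=103/268
M: M0=0, M1=103/268, M2=110/67, M3=-2029/536, M4=0
seg 0: a=-2, c=M0/2=0, d=(M1−M0)/(6·1)=103/1608, b=Δ0−h0·(2M0+M1)/6=-1711/1608
seg 1: a=-3, c=M1/2=103/536, d=(M2−M1)/(6·3)=337/4824, b=Δ1−h1·(2M1+M2)/6=-701/804
seg 2: a=-2, c=M2/2=55/67, d=(M3−M2)/(6·2)=-2909/6432, b=Δ2−h2·(2M2+M3)/6=3485/1608
seg 3: a=2, c=M3/2=-2029/1072, d=(M4−M3)/(6·2)=2029/6432, b=Δ3−h3·(2M3+M4)/6=19/804
t_q=1/4 → seg 0, τ=1/4; S=-2+-1711/1608·τ+0·τ²+103/1608·τ³=-77699/34304

  seg 0: a=-2 b=-1711/1608 c=0 d=103/1608
  seg 1: a=-3 b=-701/804 c=103/536 d=337/4824
  seg 2: a=-2 b=3485/1608 c=55/67 d=-2909/6432
  seg 3: a=2 b=19/804 c=-2029/1072 d=2029/6432
S(1/4) = -77699/34304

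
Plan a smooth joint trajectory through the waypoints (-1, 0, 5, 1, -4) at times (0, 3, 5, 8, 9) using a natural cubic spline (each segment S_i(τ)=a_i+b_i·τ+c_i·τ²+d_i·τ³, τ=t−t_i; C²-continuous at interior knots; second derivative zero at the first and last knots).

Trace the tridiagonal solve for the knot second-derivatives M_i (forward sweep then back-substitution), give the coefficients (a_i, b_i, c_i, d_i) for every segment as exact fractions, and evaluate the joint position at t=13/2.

Δ: Δ0=1/3, Δ1=5/2, Δ2=-4/3, Δ3=-5
row 1: diag=10, rhs=13; c'=1/5, d'=13/10
row 2: denom=10−2·1/5=48/5; d'=(-23−2·13/10)/(48/5)=-8/3
row 3: denom=8−3·5/16=113/16; d'=(-22−3·-8/3)/(113/16)=-224/113
back: M3=-224/113
back: M2=-8/3−5/16·-224/113=-694/339
back: M1=13/10−1/5·-694/339=1159/678
M: M0=0, M1=1159/678, M2=-694/339, M3=-224/113, M4=0
seg 0: a=-1, c=M0/2=0, d=(M1−M0)/(6·3)=1159/12204, b=Δ0−h0·(2M0+M1)/6=-707/1356
seg 1: a=0, c=M1/2=1159/1356, d=(M2−M1)/(6·2)=-283/904, b=Δ1−h1·(2M1+M2)/6=1385/678
seg 2: a=5, c=M2/2=-347/339, d=(M3−M2)/(6·3)=11/3051, b=Δ2−h2·(2M2+M3)/6=578/339
seg 3: a=1, c=M3/2=-112/113, d=(M4−M3)/(6·1)=112/339, b=Δ3−h3·(2M3+M4)/6=-1471/339
t_q=13/2 → seg 2, τ=3/2; S=5+578/339·τ+-347/339·τ²+11/3051·τ³=4761/904

  seg 0: a=-1 b=-707/1356 c=0 d=1159/12204
  seg 1: a=0 b=1385/678 c=1159/1356 d=-283/904
  seg 2: a=5 b=578/339 c=-347/339 d=11/3051
  seg 3: a=1 b=-1471/339 c=-112/113 d=112/339
S(13/2) = 4761/904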